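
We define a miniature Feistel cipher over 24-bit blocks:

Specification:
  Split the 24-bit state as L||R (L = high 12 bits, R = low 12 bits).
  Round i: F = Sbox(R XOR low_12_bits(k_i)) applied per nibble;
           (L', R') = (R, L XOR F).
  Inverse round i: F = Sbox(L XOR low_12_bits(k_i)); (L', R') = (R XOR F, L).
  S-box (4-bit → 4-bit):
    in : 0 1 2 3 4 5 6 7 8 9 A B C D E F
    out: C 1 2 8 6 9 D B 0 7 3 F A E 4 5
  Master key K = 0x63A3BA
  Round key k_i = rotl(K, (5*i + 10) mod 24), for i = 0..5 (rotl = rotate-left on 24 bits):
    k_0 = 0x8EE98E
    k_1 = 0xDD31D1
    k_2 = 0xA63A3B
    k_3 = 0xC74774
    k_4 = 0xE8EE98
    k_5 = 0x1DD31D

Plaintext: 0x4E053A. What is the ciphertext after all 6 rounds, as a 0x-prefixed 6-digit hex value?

s_0 = plaintext = 0x4E053A
s_1 = Round(s_0, k_0) = 0x53AE16
s_2 = Round(s_1, k_1) = 0xE16091
s_3 = Round(s_2, k_2) = 0x091D25
s_4 = Round(s_3, k_3) = 0xD25300
s_5 = Round(s_4, k_4) = 0x300355
s_6 = Round(s_5, k_5) = 0x355F60

0x355F60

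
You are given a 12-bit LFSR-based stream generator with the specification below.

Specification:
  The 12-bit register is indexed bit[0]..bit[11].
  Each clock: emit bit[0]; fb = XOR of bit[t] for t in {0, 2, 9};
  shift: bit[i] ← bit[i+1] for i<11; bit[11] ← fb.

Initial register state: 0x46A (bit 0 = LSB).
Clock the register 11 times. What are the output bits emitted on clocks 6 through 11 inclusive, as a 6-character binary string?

reg_0 = 0x46A
clock 1: out=0, reg = 0x235
clock 2: out=1, reg = 0x91A
clock 3: out=0, reg = 0x48D
clock 4: out=1, reg = 0x246
clock 5: out=0, reg = 0x123
clock 6: out=1, reg = 0x891
clock 7: out=1, reg = 0xC48
clock 8: out=0, reg = 0x624
clock 9: out=0, reg = 0x312
clock 10: out=0, reg = 0x989
clock 11: out=1, reg = 0xCC4

110001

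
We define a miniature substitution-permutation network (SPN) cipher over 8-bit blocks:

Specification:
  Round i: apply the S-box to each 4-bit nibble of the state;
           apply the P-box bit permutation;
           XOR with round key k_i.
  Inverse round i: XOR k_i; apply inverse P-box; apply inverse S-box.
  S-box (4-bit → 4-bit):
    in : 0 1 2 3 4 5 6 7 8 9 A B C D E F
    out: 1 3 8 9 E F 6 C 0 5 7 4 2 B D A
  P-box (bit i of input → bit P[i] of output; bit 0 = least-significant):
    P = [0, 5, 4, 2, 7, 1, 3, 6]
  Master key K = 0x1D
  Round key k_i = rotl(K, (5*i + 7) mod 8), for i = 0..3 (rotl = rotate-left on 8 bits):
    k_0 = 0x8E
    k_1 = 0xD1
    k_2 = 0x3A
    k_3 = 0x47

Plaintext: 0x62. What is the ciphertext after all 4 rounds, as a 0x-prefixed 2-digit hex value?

s_0 = plaintext = 0x62
s_1 = Round(s_0, k_0) = 0x80
s_2 = Round(s_1, k_1) = 0xD0
s_3 = Round(s_2, k_2) = 0xF9
s_4 = Round(s_3, k_3) = 0x14

0x14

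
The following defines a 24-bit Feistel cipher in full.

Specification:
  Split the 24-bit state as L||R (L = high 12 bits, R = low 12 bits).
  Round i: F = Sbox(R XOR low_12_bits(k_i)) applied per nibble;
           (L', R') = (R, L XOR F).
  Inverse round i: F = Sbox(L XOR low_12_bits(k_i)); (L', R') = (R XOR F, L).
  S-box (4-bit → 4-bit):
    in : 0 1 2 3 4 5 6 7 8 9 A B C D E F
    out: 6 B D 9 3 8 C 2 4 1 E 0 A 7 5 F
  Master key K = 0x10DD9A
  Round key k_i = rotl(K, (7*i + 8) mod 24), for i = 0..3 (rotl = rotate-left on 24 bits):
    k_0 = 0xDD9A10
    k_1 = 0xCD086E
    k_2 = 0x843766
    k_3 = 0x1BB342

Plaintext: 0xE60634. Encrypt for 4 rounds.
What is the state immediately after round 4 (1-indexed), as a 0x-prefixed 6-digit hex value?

0x46BE92

s_0 = plaintext = 0xE60634
s_1 = Round(s_0, k_0) = 0x6344B3
s_2 = Round(s_1, k_1) = 0x4B3C43
s_3 = Round(s_2, k_2) = 0xC4346B
s_4 = Round(s_3, k_3) = 0x46BE92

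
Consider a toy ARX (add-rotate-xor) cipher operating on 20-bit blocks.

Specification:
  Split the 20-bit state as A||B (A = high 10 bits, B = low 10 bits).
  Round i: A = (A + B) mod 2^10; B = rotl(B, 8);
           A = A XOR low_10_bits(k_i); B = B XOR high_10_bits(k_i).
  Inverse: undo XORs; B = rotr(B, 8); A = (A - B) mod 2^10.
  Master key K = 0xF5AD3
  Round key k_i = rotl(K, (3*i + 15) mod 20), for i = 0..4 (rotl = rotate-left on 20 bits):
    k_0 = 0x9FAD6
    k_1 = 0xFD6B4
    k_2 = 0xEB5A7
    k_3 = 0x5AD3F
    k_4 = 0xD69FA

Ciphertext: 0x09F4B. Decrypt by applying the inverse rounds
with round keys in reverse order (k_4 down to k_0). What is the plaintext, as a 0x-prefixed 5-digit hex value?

s_0 = ciphertext = 0x09F4B
s_1 = InvRound(s_0, k_4) = 0x66444
s_2 = InvRound(s_1, k_3) = 0xFA4BD
s_3 = InvRound(s_2, k_2) = 0x82C43
s_4 = InvRound(s_3, k_1) = 0x792DB
s_5 = InvRound(s_4, k_0) = 0x27A94

0x27A94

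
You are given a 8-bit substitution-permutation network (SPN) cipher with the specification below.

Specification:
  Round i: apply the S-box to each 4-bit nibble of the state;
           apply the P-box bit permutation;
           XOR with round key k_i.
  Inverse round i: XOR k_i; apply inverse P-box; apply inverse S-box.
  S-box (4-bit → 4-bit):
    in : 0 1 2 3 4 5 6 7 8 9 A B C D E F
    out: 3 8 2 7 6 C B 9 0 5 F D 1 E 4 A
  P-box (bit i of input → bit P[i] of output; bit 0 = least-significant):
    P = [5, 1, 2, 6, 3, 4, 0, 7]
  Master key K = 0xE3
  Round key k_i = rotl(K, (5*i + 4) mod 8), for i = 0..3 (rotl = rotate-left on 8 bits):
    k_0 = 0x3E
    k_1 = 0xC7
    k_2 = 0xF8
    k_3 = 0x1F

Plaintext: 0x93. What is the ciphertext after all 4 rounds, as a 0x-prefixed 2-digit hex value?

s_0 = plaintext = 0x93
s_1 = Round(s_0, k_0) = 0x11
s_2 = Round(s_1, k_1) = 0x07
s_3 = Round(s_2, k_2) = 0x80
s_4 = Round(s_3, k_3) = 0x3D

0x3D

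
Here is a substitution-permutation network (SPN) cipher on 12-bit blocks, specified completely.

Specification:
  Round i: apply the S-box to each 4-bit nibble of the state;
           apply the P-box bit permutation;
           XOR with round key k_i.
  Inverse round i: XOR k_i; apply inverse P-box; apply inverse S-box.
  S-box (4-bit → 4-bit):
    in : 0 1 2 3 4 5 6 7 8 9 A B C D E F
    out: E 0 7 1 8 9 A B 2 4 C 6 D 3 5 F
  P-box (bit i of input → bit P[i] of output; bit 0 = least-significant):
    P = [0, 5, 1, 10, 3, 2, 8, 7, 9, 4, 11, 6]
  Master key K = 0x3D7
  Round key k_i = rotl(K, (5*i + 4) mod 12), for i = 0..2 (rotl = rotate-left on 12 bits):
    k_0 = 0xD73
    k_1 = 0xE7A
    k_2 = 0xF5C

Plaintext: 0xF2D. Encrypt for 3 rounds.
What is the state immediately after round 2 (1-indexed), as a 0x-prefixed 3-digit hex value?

0xFAD

s_0 = plaintext = 0xF2D
s_1 = Round(s_0, k_0) = 0x60E
s_2 = Round(s_1, k_1) = 0xFAD
s_3 = Round(s_2, k_2) = 0x4AD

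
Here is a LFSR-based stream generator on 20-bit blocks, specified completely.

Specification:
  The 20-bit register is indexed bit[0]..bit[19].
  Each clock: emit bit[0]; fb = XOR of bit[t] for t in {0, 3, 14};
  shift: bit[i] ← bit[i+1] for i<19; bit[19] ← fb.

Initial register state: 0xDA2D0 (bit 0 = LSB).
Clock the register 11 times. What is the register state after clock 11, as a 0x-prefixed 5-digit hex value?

reg_0 = 0xDA2D0
clock 1: out=0, reg = 0x6D168
clock 2: out=0, reg = 0x368B4
clock 3: out=0, reg = 0x9B45A
clock 4: out=0, reg = 0xCDA2D
clock 5: out=1, reg = 0xE6D16
clock 6: out=0, reg = 0xF368B
clock 7: out=1, reg = 0x79B45
clock 8: out=1, reg = 0xBCDA2
clock 9: out=0, reg = 0xDE6D1
clock 10: out=1, reg = 0x6F368
clock 11: out=0, reg = 0x379B4

0x379B4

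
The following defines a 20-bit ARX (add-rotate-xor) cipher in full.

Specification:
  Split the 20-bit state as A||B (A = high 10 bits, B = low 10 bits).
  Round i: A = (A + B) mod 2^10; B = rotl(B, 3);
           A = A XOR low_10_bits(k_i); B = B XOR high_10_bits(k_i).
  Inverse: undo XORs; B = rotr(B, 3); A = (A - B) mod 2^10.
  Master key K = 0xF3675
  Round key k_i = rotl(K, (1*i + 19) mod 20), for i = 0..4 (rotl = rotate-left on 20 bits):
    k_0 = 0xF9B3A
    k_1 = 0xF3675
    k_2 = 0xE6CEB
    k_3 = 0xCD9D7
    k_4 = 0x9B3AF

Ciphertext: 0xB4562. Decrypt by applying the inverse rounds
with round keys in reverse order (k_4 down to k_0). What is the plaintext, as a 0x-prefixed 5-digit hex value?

0x72381

s_0 = ciphertext = 0xB4562
s_1 = InvRound(s_0, k_4) = 0x87761
s_2 = InvRound(s_1, k_3) = 0x1038A
s_3 = InvRound(s_2, k_2) = 0x0A482
s_4 = InvRound(s_3, k_1) = 0x9CFE9
s_5 = InvRound(s_4, k_0) = 0x72381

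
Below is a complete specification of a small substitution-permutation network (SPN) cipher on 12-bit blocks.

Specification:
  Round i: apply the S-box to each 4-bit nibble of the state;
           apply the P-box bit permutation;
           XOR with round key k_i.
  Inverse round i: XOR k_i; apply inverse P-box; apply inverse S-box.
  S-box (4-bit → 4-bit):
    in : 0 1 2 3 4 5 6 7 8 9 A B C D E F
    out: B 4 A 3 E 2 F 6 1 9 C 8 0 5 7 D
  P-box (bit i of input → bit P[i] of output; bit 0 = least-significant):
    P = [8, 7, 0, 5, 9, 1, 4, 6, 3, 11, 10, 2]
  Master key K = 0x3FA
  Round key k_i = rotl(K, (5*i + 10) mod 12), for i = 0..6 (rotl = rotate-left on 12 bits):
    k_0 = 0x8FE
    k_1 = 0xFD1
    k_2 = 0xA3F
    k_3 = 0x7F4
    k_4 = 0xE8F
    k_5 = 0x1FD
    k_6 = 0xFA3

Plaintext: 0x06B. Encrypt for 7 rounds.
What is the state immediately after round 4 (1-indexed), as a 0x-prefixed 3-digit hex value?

0xA88

s_0 = plaintext = 0x06B
s_1 = Round(s_0, k_0) = 0x280
s_2 = Round(s_1, k_1) = 0x475
s_3 = Round(s_2, k_2) = 0x6A9
s_4 = Round(s_3, k_3) = 0xA88
s_5 = Round(s_4, k_4) = 0x98B
s_6 = Round(s_5, k_5) = 0x3D1
s_7 = Round(s_6, k_6) = 0x5BA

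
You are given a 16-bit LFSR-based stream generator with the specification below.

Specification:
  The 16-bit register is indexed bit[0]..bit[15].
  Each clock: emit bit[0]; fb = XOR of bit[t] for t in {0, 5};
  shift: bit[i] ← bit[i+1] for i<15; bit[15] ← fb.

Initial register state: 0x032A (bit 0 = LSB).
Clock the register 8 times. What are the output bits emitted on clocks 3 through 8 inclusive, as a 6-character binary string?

010100

reg_0 = 0x032A
clock 1: out=0, reg = 0x8195
clock 2: out=1, reg = 0xC0CA
clock 3: out=0, reg = 0x6065
clock 4: out=1, reg = 0x3032
clock 5: out=0, reg = 0x9819
clock 6: out=1, reg = 0xCC0C
clock 7: out=0, reg = 0x6606
clock 8: out=0, reg = 0x3303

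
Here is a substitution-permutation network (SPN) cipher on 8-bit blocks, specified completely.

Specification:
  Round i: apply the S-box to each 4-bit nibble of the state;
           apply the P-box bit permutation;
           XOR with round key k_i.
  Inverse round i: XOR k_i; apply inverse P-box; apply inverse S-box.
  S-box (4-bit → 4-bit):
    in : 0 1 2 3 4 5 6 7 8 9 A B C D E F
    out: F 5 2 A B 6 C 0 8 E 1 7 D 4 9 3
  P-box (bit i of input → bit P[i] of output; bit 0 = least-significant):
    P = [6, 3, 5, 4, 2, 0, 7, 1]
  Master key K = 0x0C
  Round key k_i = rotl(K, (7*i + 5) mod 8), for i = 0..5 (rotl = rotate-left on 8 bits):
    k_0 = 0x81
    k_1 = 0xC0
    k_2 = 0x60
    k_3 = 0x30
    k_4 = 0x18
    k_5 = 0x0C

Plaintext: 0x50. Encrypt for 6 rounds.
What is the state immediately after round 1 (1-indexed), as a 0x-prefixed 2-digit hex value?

0x78

s_0 = plaintext = 0x50
s_1 = Round(s_0, k_0) = 0x78
s_2 = Round(s_1, k_1) = 0xD0
s_3 = Round(s_2, k_2) = 0x98
s_4 = Round(s_3, k_3) = 0xA3
s_5 = Round(s_4, k_4) = 0x04
s_6 = Round(s_5, k_5) = 0xD3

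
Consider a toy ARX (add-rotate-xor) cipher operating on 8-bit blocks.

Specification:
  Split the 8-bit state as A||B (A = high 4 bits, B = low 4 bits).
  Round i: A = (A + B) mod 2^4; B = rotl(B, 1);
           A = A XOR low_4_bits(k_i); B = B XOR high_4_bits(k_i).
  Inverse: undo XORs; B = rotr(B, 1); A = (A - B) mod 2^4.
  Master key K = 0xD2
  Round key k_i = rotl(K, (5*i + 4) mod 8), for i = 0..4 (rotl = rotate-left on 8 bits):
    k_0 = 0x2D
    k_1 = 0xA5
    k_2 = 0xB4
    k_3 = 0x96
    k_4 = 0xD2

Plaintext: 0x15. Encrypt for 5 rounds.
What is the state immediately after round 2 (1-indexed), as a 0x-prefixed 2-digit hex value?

0x6B

s_0 = plaintext = 0x15
s_1 = Round(s_0, k_0) = 0xB8
s_2 = Round(s_1, k_1) = 0x6B
s_3 = Round(s_2, k_2) = 0x5C
s_4 = Round(s_3, k_3) = 0x70
s_5 = Round(s_4, k_4) = 0x5D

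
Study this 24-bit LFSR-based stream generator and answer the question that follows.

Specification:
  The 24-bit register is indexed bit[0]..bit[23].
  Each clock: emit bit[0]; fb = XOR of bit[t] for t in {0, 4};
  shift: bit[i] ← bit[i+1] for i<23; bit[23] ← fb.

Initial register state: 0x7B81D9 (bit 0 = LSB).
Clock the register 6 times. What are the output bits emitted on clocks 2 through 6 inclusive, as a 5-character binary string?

00110

reg_0 = 0x7B81D9
clock 1: out=1, reg = 0x3DC0EC
clock 2: out=0, reg = 0x1EE076
clock 3: out=0, reg = 0x8F703B
clock 4: out=1, reg = 0x47B81D
clock 5: out=1, reg = 0x23DC0E
clock 6: out=0, reg = 0x11EE07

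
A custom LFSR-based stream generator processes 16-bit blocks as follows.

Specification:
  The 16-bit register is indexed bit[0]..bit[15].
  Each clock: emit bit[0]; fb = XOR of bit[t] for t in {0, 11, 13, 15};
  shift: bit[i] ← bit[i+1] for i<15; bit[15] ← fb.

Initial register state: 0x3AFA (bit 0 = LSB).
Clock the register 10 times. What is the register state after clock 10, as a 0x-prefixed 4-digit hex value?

0x2D0E

reg_0 = 0x3AFA
clock 1: out=0, reg = 0x1D7D
clock 2: out=1, reg = 0x0EBE
clock 3: out=0, reg = 0x875F
clock 4: out=1, reg = 0x43AF
clock 5: out=1, reg = 0xA1D7
clock 6: out=1, reg = 0xD0EB
clock 7: out=1, reg = 0x6875
clock 8: out=1, reg = 0xB43A
clock 9: out=0, reg = 0x5A1D
clock 10: out=1, reg = 0x2D0E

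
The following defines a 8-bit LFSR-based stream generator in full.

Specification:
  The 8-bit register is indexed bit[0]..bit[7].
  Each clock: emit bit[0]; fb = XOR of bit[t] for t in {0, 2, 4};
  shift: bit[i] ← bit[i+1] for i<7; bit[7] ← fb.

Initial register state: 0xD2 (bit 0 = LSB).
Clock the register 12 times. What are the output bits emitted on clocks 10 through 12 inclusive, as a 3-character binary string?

101

reg_0 = 0xD2
clock 1: out=0, reg = 0xE9
clock 2: out=1, reg = 0xF4
clock 3: out=0, reg = 0x7A
clock 4: out=0, reg = 0xBD
clock 5: out=1, reg = 0xDE
clock 6: out=0, reg = 0x6F
clock 7: out=1, reg = 0x37
clock 8: out=1, reg = 0x9B
clock 9: out=1, reg = 0x4D
clock 10: out=1, reg = 0x26
clock 11: out=0, reg = 0x93
clock 12: out=1, reg = 0x49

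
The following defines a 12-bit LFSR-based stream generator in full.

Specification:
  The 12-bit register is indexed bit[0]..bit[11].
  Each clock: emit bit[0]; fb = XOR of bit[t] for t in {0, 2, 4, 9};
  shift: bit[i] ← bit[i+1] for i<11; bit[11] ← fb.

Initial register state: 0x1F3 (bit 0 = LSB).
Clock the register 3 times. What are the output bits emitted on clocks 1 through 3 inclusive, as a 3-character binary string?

reg_0 = 0x1F3
clock 1: out=1, reg = 0x0F9
clock 2: out=1, reg = 0x07C
clock 3: out=0, reg = 0x03E

110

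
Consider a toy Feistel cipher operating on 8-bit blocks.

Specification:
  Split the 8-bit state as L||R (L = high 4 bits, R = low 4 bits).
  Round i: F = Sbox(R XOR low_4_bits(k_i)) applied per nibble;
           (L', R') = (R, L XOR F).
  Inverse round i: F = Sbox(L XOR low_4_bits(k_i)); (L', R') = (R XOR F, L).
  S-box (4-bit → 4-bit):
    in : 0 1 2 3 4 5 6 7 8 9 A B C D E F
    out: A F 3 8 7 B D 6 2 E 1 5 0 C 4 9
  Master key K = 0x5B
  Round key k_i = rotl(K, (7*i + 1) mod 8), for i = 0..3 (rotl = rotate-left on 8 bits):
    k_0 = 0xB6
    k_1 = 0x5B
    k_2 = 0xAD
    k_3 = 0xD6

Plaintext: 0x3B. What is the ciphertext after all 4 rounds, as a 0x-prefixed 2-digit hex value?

s_0 = plaintext = 0x3B
s_1 = Round(s_0, k_0) = 0xBF
s_2 = Round(s_1, k_1) = 0xFC
s_3 = Round(s_2, k_2) = 0xC0
s_4 = Round(s_3, k_3) = 0x01

0x01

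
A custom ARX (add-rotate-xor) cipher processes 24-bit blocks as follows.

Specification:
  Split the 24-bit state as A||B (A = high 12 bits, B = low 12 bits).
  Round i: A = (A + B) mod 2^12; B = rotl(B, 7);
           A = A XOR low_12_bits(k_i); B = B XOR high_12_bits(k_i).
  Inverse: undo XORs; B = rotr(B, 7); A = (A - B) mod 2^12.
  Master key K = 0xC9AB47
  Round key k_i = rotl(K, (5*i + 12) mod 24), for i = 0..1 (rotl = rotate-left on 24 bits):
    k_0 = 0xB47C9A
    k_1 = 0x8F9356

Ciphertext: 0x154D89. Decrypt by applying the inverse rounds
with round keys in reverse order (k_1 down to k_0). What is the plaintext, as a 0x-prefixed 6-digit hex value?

s_0 = ciphertext = 0x154D89
s_1 = InvRound(s_0, k_1) = 0x3F8E0A
s_2 = InvRound(s_1, k_0) = 0x5B89AA

0x5B89AA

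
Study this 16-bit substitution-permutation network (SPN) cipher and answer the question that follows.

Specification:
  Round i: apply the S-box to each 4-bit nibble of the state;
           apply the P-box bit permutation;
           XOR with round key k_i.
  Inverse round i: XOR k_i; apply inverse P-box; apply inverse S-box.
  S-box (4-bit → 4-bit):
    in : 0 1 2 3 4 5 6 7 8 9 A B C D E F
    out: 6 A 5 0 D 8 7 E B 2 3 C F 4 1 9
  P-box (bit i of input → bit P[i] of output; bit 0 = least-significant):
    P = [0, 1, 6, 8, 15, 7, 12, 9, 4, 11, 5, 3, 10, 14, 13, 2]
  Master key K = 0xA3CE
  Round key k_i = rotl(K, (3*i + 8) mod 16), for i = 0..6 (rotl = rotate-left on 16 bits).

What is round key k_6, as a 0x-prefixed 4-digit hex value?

K = 0xA3CE
k_0 = rotl(K, (3*0+8) mod 16) = rotl(K, 8) = 0xCEA3
k_1 = rotl(K, (3*1+8) mod 16) = rotl(K, 11) = 0x751E
k_2 = rotl(K, (3*2+8) mod 16) = rotl(K, 14) = 0xA8F3
k_3 = rotl(K, (3*3+8) mod 16) = rotl(K, 1) = 0x479D
k_4 = rotl(K, (3*4+8) mod 16) = rotl(K, 4) = 0x3CEA
k_5 = rotl(K, (3*5+8) mod 16) = rotl(K, 7) = 0xE751
k_6 = rotl(K, (3*6+8) mod 16) = rotl(K, 10) = 0x3A8F

0x3A8F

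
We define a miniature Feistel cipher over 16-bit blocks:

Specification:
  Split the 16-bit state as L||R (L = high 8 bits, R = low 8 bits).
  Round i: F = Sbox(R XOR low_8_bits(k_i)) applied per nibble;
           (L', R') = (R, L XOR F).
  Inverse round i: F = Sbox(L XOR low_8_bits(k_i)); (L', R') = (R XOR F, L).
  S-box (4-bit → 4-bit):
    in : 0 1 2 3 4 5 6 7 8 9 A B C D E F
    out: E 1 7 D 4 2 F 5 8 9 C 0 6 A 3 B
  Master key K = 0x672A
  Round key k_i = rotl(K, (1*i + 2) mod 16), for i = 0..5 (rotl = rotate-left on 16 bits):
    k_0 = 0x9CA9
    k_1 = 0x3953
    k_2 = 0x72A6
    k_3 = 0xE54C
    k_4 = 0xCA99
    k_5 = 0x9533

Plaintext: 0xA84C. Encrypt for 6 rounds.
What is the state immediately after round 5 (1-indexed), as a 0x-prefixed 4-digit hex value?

s_0 = plaintext = 0xA84C
s_1 = Round(s_0, k_0) = 0x4C9A
s_2 = Round(s_1, k_1) = 0x9A25
s_3 = Round(s_2, k_2) = 0x2517
s_4 = Round(s_3, k_3) = 0x1705
s_5 = Round(s_4, k_4) = 0x0581
s_6 = Round(s_5, k_5) = 0x8102

0x0581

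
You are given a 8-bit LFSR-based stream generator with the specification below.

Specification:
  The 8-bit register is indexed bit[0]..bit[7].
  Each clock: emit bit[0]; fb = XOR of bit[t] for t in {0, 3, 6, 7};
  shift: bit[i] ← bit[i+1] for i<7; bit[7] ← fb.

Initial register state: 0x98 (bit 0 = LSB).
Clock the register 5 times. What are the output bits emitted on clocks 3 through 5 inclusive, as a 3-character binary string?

reg_0 = 0x98
clock 1: out=0, reg = 0x4C
clock 2: out=0, reg = 0x26
clock 3: out=0, reg = 0x13
clock 4: out=1, reg = 0x89
clock 5: out=1, reg = 0xC4

011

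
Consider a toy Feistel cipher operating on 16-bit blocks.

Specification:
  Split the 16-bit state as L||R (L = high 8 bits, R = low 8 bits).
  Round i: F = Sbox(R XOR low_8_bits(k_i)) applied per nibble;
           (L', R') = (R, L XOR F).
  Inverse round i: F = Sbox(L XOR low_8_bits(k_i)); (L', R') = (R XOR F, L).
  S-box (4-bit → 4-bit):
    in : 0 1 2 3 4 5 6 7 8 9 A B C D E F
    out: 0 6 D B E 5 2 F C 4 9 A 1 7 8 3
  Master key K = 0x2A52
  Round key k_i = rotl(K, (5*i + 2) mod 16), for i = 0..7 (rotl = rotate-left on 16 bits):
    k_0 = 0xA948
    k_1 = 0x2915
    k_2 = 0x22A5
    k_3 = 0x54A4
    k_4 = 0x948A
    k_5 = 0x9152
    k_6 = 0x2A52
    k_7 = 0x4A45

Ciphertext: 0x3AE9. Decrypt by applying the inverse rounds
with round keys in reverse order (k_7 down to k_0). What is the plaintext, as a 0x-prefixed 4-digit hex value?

s_0 = ciphertext = 0x3AE9
s_1 = InvRound(s_0, k_7) = 0x1A3A
s_2 = InvRound(s_1, k_6) = 0xD61A
s_3 = InvRound(s_2, k_5) = 0xD4D6
s_4 = InvRound(s_3, k_4) = 0x8ED4
s_5 = InvRound(s_4, k_3) = 0x0D8E
s_6 = InvRound(s_5, k_2) = 0x120D
s_7 = InvRound(s_6, k_1) = 0x0212
s_8 = InvRound(s_7, k_0) = 0xFB02

0xFB02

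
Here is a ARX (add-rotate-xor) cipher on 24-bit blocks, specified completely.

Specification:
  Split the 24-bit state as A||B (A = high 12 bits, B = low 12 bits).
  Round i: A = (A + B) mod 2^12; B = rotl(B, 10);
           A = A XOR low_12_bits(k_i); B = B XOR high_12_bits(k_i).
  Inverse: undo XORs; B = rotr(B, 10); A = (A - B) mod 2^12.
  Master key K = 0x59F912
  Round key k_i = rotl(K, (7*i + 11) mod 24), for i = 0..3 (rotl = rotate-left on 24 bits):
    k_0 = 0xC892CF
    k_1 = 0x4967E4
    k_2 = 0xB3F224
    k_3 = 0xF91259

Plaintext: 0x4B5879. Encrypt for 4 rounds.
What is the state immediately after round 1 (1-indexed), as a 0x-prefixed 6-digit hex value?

0xFE1A97

s_0 = plaintext = 0x4B5879
s_1 = Round(s_0, k_0) = 0xFE1A97
s_2 = Round(s_1, k_1) = 0xD9CA33
s_3 = Round(s_2, k_2) = 0x5EB5B3
s_4 = Round(s_3, k_3) = 0x9C72FD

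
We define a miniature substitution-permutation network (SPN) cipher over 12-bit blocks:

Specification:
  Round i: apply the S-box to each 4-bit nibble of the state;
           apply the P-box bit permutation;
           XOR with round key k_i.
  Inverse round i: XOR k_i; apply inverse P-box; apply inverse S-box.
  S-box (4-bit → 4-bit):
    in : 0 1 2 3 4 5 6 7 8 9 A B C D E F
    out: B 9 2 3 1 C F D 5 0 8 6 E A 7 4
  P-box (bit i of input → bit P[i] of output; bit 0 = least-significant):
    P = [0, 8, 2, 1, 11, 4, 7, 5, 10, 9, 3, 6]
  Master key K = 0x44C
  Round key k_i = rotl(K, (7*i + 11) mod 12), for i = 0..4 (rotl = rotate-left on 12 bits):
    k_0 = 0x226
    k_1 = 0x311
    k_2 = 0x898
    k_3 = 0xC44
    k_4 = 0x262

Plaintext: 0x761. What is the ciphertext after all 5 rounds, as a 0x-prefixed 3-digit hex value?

s_0 = plaintext = 0x761
s_1 = Round(s_0, k_0) = 0xEDD
s_2 = Round(s_1, k_1) = 0x42B
s_3 = Round(s_2, k_2) = 0xD8C
s_4 = Round(s_3, k_3) = 0x782
s_5 = Round(s_4, k_4) = 0xFAA

0xFAA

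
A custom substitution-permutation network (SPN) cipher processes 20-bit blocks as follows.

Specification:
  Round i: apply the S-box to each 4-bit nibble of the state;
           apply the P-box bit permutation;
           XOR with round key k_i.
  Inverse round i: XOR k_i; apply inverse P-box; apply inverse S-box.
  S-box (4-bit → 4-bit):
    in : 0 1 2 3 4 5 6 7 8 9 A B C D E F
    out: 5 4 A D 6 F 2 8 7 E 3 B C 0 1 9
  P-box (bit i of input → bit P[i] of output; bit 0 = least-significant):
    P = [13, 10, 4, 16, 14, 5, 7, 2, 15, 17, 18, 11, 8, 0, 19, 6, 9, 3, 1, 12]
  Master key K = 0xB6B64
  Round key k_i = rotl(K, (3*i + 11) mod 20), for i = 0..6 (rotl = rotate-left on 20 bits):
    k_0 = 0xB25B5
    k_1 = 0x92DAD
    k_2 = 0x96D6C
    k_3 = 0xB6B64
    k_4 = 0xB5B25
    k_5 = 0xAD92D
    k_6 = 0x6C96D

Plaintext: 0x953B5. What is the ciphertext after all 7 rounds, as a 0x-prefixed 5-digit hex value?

0x77B4C

s_0 = plaintext = 0x953B5
s_1 = Round(s_0, k_0) = 0x6D8CA
s_2 = Round(s_1, k_1) = 0xF8921
s_3 = Round(s_2, k_2) = 0x77659
s_4 = Round(s_3, k_3) = 0x83F90
s_5 = Round(s_4, k_4) = 0x3F0DB
s_6 = Round(s_5, k_5) = 0xF6E6F
s_7 = Round(s_6, k_6) = 0x77B4C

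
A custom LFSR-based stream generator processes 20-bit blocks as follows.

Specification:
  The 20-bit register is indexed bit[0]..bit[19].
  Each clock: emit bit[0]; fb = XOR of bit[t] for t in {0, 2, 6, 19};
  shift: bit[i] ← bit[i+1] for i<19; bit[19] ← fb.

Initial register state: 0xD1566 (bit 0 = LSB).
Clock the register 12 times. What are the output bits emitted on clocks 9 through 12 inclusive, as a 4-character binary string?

1010

reg_0 = 0xD1566
clock 1: out=0, reg = 0xE8AB3
clock 2: out=1, reg = 0x74559
clock 3: out=1, reg = 0x3A2AC
clock 4: out=0, reg = 0x9D156
clock 5: out=0, reg = 0xCE8AB
clock 6: out=1, reg = 0x67455
clock 7: out=1, reg = 0xB3A2A
clock 8: out=0, reg = 0xD9D15
clock 9: out=1, reg = 0xECE8A
clock 10: out=0, reg = 0xF6745
clock 11: out=1, reg = 0x7B3A2
clock 12: out=0, reg = 0x3D9D1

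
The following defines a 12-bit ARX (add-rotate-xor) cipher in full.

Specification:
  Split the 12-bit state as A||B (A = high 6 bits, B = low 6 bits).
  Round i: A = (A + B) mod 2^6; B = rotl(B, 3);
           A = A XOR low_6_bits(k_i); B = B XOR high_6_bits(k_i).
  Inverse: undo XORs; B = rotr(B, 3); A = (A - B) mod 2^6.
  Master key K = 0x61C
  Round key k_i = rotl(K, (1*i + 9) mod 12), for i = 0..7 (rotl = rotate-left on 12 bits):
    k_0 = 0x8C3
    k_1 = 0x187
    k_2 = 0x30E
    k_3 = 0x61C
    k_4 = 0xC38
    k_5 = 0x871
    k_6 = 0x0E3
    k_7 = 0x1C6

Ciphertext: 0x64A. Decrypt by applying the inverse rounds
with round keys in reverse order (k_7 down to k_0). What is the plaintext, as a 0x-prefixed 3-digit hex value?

0xFD1

s_0 = ciphertext = 0x64A
s_1 = InvRound(s_0, k_7) = 0xDA9
s_2 = InvRound(s_1, k_6) = 0x015
s_3 = InvRound(s_2, k_5) = 0x2E6
s_4 = InvRound(s_3, k_4) = 0x072
s_5 = InvRound(s_4, k_3) = 0x215
s_6 = InvRound(s_5, k_2) = 0xECB
s_7 = InvRound(s_6, k_1) = 0x4E9
s_8 = InvRound(s_7, k_0) = 0xFD1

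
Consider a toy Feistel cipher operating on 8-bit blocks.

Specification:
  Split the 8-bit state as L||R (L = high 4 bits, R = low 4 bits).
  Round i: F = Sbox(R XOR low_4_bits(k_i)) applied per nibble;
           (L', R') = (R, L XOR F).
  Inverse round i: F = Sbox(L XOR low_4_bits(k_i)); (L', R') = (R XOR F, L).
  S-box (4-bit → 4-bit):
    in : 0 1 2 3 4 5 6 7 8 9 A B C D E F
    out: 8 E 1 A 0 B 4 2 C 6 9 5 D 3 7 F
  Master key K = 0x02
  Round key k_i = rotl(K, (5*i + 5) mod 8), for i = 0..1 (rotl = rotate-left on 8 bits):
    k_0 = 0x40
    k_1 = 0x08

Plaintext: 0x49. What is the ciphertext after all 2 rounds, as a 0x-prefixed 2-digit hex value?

0x20

s_0 = plaintext = 0x49
s_1 = Round(s_0, k_0) = 0x92
s_2 = Round(s_1, k_1) = 0x20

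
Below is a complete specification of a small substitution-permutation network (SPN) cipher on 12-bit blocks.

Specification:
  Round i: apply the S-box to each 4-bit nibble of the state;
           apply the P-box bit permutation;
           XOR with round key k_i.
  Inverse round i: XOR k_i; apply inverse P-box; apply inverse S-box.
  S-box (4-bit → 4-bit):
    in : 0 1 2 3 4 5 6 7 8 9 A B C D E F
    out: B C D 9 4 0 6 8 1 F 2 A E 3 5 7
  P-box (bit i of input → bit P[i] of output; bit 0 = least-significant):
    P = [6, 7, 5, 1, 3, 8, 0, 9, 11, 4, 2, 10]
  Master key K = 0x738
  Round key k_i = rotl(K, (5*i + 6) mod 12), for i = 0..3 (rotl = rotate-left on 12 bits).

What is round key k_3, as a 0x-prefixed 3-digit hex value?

0x0E7

K = 0x738
k_0 = rotl(K, (5*0+6) mod 12) = rotl(K, 6) = 0xE1C
k_1 = rotl(K, (5*1+6) mod 12) = rotl(K, 11) = 0x39C
k_2 = rotl(K, (5*2+6) mod 12) = rotl(K, 4) = 0x387
k_3 = rotl(K, (5*3+6) mod 12) = rotl(K, 9) = 0x0E7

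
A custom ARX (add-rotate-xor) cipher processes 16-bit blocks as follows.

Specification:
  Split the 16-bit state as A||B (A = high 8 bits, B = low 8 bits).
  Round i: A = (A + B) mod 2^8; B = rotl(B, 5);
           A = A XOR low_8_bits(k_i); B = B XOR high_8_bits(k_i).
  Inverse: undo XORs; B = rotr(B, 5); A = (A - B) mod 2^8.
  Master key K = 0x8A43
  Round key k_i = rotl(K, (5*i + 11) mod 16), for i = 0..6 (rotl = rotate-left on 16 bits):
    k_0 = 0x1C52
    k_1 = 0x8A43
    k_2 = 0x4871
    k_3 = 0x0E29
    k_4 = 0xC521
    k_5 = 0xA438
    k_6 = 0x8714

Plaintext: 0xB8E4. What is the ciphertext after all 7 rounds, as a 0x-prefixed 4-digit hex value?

s_0 = plaintext = 0xB8E4
s_1 = Round(s_0, k_0) = 0xCE80
s_2 = Round(s_1, k_1) = 0x0D9A
s_3 = Round(s_2, k_2) = 0xD61B
s_4 = Round(s_3, k_3) = 0xD86D
s_5 = Round(s_4, k_4) = 0x6468
s_6 = Round(s_5, k_5) = 0xF4A9
s_7 = Round(s_6, k_6) = 0x89B2

0x89B2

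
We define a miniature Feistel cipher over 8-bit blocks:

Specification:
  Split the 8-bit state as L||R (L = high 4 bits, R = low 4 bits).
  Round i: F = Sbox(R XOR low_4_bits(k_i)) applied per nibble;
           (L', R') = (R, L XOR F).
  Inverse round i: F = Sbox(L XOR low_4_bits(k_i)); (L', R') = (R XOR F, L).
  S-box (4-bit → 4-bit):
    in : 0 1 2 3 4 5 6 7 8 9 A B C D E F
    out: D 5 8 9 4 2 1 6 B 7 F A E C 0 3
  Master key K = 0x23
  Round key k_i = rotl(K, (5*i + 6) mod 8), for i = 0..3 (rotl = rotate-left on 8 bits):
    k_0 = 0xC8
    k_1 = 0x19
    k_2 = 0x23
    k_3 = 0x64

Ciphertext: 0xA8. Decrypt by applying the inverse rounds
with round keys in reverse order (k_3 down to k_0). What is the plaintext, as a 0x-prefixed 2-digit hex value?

0x6F

s_0 = ciphertext = 0xA8
s_1 = InvRound(s_0, k_3) = 0x8A
s_2 = InvRound(s_1, k_2) = 0x08
s_3 = InvRound(s_2, k_1) = 0xF0
s_4 = InvRound(s_3, k_0) = 0x6F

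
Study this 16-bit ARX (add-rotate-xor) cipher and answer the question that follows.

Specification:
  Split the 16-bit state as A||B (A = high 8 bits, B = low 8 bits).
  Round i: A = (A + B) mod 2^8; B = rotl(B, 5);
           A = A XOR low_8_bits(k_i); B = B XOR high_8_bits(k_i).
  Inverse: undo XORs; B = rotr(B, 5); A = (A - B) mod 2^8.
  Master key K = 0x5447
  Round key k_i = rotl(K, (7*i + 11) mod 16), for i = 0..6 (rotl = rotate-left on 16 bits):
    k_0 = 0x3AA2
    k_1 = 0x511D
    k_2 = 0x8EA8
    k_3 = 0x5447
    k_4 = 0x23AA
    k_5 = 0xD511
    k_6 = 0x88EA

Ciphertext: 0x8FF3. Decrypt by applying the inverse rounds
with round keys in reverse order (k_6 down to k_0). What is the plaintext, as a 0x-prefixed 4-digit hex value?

s_0 = ciphertext = 0x8FF3
s_1 = InvRound(s_0, k_6) = 0x8ADB
s_2 = InvRound(s_1, k_5) = 0x2B70
s_3 = InvRound(s_2, k_4) = 0xE79A
s_4 = InvRound(s_3, k_3) = 0x2A76
s_5 = InvRound(s_4, k_2) = 0xBBC7
s_6 = InvRound(s_5, k_1) = 0xF2B4
s_7 = InvRound(s_6, k_0) = 0xDC74

0xDC74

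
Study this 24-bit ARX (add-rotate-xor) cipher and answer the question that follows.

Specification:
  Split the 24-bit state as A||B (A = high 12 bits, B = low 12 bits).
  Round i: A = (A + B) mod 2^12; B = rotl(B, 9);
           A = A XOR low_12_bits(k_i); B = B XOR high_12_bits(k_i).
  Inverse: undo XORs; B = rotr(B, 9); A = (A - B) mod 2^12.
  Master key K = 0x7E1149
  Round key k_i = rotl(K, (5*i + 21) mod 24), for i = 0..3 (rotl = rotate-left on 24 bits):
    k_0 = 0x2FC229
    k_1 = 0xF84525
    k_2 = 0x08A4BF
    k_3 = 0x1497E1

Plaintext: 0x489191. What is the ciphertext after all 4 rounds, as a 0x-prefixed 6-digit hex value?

s_0 = plaintext = 0x489191
s_1 = Round(s_0, k_0) = 0x4330CE
s_2 = Round(s_1, k_1) = 0x02439D
s_3 = Round(s_2, k_2) = 0x77EAF9
s_4 = Round(s_3, k_3) = 0x596216

0x596216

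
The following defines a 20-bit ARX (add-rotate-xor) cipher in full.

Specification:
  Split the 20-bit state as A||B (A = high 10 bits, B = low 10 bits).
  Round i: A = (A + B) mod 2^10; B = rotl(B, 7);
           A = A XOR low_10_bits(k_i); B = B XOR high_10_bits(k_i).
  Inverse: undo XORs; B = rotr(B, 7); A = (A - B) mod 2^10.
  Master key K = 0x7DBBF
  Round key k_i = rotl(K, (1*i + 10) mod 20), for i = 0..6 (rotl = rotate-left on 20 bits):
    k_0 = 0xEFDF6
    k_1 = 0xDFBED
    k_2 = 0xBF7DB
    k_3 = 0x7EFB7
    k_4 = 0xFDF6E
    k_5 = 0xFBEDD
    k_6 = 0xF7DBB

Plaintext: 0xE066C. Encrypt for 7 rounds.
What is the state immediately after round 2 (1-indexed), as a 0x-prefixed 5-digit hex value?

s_0 = plaintext = 0xE066C
s_1 = Round(s_0, k_0) = 0x06DF2
s_2 = Round(s_1, k_1) = 0x78240
s_3 = Round(s_2, k_2) = 0xFEEB5
s_4 = Round(s_3, k_3) = 0x41F2D
s_5 = Round(s_4, k_4) = 0xD6912
s_6 = Round(s_5, k_5) = 0xAC6CD
s_7 = Round(s_6, k_6) = 0x31506

0x78240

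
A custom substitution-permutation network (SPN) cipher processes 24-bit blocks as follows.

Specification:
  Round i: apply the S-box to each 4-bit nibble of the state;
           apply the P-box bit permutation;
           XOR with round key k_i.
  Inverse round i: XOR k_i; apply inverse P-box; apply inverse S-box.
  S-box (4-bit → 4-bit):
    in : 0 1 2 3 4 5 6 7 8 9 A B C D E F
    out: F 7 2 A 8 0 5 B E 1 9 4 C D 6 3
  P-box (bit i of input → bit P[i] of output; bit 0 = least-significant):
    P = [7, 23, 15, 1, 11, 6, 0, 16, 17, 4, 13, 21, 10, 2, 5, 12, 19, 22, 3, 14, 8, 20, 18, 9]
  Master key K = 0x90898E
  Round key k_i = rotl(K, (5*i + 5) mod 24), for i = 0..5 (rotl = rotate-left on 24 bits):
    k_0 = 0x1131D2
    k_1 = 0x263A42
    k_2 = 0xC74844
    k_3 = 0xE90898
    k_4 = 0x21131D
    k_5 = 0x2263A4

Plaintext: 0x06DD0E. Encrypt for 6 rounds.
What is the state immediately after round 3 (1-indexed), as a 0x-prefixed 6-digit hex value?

0x4851A8

s_0 = plaintext = 0x06DD0E
s_1 = Round(s_0, k_0) = 0xAE8EBB
s_2 = Round(s_1, k_1) = 0x66897F
s_3 = Round(s_2, k_2) = 0x4851A8
s_4 = Round(s_3, k_3) = 0x2AE282
s_5 = Round(s_4, k_4) = 0xB85368
s_6 = Round(s_5, k_5) = 0xC6ABBF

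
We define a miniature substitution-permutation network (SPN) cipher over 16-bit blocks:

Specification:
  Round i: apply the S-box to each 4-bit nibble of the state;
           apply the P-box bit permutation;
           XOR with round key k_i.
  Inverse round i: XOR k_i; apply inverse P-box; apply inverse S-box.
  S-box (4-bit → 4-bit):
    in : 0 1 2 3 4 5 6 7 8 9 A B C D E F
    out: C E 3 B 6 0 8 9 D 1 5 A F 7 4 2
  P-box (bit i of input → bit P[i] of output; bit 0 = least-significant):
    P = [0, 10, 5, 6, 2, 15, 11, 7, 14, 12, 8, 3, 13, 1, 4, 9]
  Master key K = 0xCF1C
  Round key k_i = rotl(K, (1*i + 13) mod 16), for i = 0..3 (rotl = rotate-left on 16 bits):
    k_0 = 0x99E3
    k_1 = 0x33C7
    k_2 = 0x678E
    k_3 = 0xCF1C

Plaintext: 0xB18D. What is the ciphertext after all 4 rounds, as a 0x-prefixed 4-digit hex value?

0x6F30

s_0 = plaintext = 0xB18D
s_1 = Round(s_0, k_0) = 0x864C
s_2 = Round(s_1, k_1) = 0x9DBE
s_3 = Round(s_2, k_2) = 0x962E
s_4 = Round(s_3, k_3) = 0x6F30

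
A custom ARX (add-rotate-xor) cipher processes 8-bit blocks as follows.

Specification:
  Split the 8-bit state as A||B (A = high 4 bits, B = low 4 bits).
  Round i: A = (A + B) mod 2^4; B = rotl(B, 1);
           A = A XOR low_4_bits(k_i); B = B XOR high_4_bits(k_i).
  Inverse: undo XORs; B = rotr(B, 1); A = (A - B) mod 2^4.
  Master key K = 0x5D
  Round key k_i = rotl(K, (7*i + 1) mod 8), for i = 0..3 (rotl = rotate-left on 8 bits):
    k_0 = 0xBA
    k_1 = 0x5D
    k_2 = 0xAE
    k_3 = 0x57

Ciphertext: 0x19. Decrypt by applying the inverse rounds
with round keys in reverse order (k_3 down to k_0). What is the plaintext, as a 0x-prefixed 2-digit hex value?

0x51

s_0 = ciphertext = 0x19
s_1 = InvRound(s_0, k_3) = 0x06
s_2 = InvRound(s_1, k_2) = 0x86
s_3 = InvRound(s_2, k_1) = 0xC9
s_4 = InvRound(s_3, k_0) = 0x51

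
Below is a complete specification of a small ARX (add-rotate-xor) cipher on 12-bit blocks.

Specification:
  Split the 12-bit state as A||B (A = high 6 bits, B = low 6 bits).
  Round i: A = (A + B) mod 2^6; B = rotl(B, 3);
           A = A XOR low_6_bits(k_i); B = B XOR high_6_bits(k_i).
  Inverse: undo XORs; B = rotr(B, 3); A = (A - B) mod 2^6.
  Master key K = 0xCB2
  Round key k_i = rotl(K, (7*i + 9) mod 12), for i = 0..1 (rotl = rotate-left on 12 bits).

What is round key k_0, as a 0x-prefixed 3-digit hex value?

K = 0xCB2
k_0 = rotl(K, (7*0+9) mod 12) = rotl(K, 9) = 0x596

0x596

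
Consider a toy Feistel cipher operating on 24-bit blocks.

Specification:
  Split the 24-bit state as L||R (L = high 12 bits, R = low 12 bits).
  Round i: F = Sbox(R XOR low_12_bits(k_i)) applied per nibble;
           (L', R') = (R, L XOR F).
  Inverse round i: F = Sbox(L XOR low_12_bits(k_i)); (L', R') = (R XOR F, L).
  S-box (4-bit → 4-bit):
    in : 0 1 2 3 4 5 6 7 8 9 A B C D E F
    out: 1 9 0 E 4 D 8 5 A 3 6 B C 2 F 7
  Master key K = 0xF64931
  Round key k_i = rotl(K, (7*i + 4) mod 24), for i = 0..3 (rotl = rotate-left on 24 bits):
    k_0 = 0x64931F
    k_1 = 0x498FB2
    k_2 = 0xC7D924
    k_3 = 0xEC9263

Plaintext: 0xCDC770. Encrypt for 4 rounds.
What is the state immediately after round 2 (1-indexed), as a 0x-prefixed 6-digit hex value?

s_0 = plaintext = 0xCDC770
s_1 = Round(s_0, k_0) = 0x77085B
s_2 = Round(s_1, k_1) = 0x85B283
s_3 = Round(s_2, k_2) = 0x28333E
s_4 = Round(s_3, k_3) = 0x33EB51

0x85B283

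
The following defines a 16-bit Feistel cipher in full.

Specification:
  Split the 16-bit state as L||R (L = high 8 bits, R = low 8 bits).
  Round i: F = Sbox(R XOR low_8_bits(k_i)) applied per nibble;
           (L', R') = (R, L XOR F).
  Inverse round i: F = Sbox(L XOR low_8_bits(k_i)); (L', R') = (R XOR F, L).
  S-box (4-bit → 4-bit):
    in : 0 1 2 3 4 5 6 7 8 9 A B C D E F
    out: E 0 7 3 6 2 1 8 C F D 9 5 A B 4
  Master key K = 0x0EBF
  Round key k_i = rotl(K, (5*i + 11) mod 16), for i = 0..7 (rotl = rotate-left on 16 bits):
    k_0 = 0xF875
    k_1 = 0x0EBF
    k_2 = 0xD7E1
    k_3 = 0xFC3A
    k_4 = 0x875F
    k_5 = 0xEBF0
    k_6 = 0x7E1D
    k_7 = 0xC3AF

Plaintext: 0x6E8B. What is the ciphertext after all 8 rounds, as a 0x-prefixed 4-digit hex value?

0xA28E

s_0 = plaintext = 0x6E8B
s_1 = Round(s_0, k_0) = 0x8B25
s_2 = Round(s_1, k_1) = 0x2576
s_3 = Round(s_2, k_2) = 0x76DD
s_4 = Round(s_3, k_3) = 0xDDCE
s_5 = Round(s_4, k_4) = 0xCE2D
s_6 = Round(s_5, k_5) = 0x2D64
s_7 = Round(s_6, k_6) = 0x64A2
s_8 = Round(s_7, k_7) = 0xA28E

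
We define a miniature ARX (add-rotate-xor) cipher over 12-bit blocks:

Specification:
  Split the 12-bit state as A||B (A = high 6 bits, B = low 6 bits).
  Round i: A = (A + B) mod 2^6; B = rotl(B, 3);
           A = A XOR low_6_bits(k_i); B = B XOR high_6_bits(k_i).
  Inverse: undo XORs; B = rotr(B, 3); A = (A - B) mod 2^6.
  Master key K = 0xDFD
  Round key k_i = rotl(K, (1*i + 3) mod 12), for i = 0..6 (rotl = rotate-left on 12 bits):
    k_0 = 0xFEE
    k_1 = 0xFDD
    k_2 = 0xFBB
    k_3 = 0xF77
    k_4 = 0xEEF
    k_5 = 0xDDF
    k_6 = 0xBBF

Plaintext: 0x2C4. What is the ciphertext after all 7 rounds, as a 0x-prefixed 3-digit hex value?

0xD9A

s_0 = plaintext = 0x2C4
s_1 = Round(s_0, k_0) = 0x85F
s_2 = Round(s_1, k_1) = 0x744
s_3 = Round(s_2, k_2) = 0x69E
s_4 = Round(s_3, k_3) = 0x3CE
s_5 = Round(s_4, k_4) = 0xC8A
s_6 = Round(s_5, k_5) = 0x8E6
s_7 = Round(s_6, k_6) = 0xD9A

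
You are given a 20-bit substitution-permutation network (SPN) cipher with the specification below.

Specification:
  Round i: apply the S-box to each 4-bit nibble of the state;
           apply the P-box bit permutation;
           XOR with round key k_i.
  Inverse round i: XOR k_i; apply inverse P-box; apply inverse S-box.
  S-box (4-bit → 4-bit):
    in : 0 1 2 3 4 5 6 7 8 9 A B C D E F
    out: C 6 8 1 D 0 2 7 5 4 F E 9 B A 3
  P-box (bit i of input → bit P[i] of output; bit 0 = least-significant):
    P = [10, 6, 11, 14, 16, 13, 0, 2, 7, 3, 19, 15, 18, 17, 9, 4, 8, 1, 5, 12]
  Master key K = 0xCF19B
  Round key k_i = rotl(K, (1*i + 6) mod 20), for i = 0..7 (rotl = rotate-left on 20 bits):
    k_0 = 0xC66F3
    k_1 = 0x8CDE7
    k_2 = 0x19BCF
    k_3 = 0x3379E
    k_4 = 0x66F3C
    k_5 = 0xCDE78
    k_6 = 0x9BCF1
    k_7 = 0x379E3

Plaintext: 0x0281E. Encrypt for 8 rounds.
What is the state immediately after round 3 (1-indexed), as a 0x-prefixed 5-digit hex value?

0x044A1

s_0 = plaintext = 0x0281E
s_1 = Round(s_0, k_0) = 0x41602
s_2 = Round(s_1, k_1) = 0xA9ECA
s_3 = Round(s_2, k_2) = 0x044A1
s_4 = Round(s_3, k_3) = 0xE8D6B
s_5 = Round(s_4, k_4) = 0x295F6
s_6 = Round(s_5, k_5) = 0xDEC38
s_7 = Round(s_6, k_6) = 0xA2163
s_8 = Round(s_7, k_7) = 0xB4CD9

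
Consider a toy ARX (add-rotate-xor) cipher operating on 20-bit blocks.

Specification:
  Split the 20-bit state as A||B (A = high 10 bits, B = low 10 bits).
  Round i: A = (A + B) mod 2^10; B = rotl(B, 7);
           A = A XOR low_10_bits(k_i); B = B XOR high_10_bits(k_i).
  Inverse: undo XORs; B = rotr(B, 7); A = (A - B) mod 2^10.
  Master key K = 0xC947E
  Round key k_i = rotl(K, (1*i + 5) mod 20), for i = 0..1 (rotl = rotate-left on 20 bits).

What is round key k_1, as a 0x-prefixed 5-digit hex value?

K = 0xC947E
k_0 = rotl(K, (1*0+5) mod 20) = rotl(K, 5) = 0x28FD9
k_1 = rotl(K, (1*1+5) mod 20) = rotl(K, 6) = 0x51FB2

0x51FB2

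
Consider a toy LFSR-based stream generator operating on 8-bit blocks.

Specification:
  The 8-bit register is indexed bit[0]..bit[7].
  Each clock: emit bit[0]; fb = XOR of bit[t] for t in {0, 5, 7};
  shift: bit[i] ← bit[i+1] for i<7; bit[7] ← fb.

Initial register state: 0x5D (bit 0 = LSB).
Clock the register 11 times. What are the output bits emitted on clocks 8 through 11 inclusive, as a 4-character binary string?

reg_0 = 0x5D
clock 1: out=1, reg = 0xAE
clock 2: out=0, reg = 0x57
clock 3: out=1, reg = 0xAB
clock 4: out=1, reg = 0xD5
clock 5: out=1, reg = 0x6A
clock 6: out=0, reg = 0xB5
clock 7: out=1, reg = 0xDA
clock 8: out=0, reg = 0xED
clock 9: out=1, reg = 0xF6
clock 10: out=0, reg = 0x7B
clock 11: out=1, reg = 0x3D

0101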